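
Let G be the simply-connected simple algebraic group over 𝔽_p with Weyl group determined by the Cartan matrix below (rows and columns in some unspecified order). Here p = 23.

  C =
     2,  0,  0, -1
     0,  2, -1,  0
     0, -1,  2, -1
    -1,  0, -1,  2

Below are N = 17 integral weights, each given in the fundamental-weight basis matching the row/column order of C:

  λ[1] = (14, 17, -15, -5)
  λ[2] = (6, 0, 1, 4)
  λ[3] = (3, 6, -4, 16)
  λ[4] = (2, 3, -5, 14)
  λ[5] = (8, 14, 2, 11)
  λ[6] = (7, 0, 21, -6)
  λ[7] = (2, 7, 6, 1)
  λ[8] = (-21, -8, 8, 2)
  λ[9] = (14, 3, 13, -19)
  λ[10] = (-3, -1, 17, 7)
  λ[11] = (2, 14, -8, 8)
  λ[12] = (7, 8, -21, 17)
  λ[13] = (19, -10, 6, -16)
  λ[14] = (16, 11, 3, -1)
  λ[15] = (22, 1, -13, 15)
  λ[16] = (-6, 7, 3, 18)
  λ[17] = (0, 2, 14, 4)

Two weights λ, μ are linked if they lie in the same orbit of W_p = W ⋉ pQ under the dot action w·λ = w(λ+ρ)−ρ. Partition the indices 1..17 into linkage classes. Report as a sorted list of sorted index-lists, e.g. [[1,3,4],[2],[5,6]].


C ↔ A_4 under row/col permutation; |W(A_4)| = 120.

Folding the 17 weights λ_j+ρ into Ā_23 (reps in the given 4-coord order):

  1: (3, 0, 4, 11)
  2: (7, 1, 2, 5)
  3: (2, 2, 3, 14)
  4: (3, 0, 4, 11)
  5: (7, 1, 2, 5)
  6: (0, 2, 15, 5)
  7: (3, 8, 7, 2)
  8: (3, 8, 7, 2)
  9: (3, 0, 4, 11)
  10: (0, 2, 15, 5)
  11: (3, 8, 7, 2)
  12: (3, 8, 7, 2)
  13: (3, 8, 7, 2)
  14: (7, 2, 4, 0)
  15: (7, 2, 4, 0)
  16: (3, 0, 4, 11)
  17: (0, 2, 15, 5)

These 17 weights hit 6 W_23-dot-orbits; sizes (4, 2, 1, 3, 5, 2):

[[1, 4, 9, 16], [2, 5], [3], [6, 10, 17], [7, 8, 11, 12, 13], [14, 15]]


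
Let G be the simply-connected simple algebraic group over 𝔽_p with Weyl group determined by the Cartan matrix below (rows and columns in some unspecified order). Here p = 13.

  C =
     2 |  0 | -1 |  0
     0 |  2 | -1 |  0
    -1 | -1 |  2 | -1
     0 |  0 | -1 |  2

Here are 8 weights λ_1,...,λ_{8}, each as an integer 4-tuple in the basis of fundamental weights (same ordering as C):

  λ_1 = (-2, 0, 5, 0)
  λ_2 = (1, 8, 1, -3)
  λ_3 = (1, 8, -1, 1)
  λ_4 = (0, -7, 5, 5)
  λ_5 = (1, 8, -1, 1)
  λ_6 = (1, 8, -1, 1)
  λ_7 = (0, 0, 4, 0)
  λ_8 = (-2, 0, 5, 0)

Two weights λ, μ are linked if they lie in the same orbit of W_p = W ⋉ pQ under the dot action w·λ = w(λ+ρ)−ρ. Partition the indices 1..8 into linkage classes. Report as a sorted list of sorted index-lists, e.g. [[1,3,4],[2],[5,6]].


Dynkin diagram of C (from the 6 off-diagonal −1 entries): D_4.

Ā_13 reps of the 8 weights (D_4, coords as presented):

    λ_1 → (1, 1, 5, 1)
    λ_2 → (2, 9, 0, 2)
    λ_3 → (2, 9, 0, 2)
    λ_4 → (1, 6, 0, 6)
    λ_5 → (2, 9, 0, 2)
    λ_6 → (2, 9, 0, 2)
    λ_7 → (1, 1, 5, 1)
    λ_8 → (1, 1, 5, 1)

Linkage partition of the 8 weights (3 classes, p=13):

[[1, 7, 8], [2, 3, 5, 6], [4]]


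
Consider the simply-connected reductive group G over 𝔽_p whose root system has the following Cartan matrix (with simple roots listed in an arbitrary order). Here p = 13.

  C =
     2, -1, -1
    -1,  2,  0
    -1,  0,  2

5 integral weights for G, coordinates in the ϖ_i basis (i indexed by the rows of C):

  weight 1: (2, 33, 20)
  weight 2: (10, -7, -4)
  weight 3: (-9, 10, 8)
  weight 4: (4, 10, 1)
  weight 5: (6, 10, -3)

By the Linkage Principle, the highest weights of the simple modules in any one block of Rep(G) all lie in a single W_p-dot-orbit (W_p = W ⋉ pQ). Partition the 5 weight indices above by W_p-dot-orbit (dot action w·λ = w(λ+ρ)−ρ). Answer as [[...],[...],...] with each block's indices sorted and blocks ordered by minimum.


A_3 Cartan matrix, 3 simple roots permuted; ρ=(1,1,1).

Folding the 5 weights λ_j+ρ into Ā_13 (reps in the given 3-coord order):

  1: (2, 6, 3)
  2: (2, 6, 3)
  3: (8, 3, 1)
  4: (2, 6, 3)
  5: (2, 6, 3)

These 5 weights hit 2 W_13-dot-orbits; sizes (4, 1):

[[1, 2, 4, 5], [3]]


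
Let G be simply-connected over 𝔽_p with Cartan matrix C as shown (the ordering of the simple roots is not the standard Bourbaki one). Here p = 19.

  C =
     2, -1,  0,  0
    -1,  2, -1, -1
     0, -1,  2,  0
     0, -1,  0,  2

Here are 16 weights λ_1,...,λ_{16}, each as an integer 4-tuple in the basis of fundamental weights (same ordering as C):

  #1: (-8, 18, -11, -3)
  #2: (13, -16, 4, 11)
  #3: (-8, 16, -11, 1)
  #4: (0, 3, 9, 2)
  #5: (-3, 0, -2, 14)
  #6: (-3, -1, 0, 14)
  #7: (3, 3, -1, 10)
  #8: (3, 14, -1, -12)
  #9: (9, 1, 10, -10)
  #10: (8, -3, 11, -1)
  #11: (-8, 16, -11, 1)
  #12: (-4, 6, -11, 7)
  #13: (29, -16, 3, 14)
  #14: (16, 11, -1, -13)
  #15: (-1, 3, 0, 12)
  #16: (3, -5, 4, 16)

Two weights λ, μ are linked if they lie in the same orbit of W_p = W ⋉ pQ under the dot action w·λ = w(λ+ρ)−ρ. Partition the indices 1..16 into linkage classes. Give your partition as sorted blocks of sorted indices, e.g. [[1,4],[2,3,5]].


Cartan matrix: type D_4 (|W|=192); un-permuting the 4 rows.

W_19-reps of the 16 weights in Ā_19 (same 4-coord order as C):

    1: (7, 0, 10, 2)
    2: (1, 1, 10, 3)
    3: (7, 0, 10, 2)
    4: (1, 1, 10, 3)
    5: (0, 1, 1, 13)
    6: (0, 1, 1, 13)
    7: (4, 0, 0, 11)
    8: (4, 0, 0, 11)
    9: (3, 3, 4, 2)
    10: (7, 0, 10, 2)
    11: (7, 0, 10, 2)
    12: (3, 3, 4, 2)
    13: (4, 0, 0, 11)
    14: (7, 0, 10, 2)
    15: (0, 1, 1, 13)
    16: (0, 1, 1, 13)

Linkage partition of the 16 weights (5 classes, p=19):

[[1, 3, 10, 11, 14], [2, 4], [5, 6, 15, 16], [7, 8, 13], [9, 12]]


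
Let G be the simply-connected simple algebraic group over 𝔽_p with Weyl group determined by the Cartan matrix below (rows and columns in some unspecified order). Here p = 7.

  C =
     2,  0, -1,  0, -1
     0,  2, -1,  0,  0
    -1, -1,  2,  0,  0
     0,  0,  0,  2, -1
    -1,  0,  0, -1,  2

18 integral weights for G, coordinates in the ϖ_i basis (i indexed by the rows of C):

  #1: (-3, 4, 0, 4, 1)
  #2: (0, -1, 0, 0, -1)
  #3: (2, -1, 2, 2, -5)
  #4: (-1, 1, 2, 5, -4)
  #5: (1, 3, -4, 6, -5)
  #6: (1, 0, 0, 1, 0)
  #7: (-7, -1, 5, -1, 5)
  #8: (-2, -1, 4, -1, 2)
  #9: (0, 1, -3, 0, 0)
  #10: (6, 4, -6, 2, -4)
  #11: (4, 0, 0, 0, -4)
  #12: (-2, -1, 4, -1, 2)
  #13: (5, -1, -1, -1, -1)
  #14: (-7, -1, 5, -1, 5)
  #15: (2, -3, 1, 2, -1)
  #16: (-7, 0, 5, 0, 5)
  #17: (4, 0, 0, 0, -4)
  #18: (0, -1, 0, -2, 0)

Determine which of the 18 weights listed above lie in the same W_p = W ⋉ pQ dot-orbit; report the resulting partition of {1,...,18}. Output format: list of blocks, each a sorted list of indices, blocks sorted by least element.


Dynkin diagram of C (from the 8 off-diagonal −1 entries): A_5.

λ_j+ρ reflected into Ā_7 (⟨·,θ^∨⟩≤7); 5-tuples as given:

  λ_1 → (1, 0, 1, 1, 0)
  λ_2 → (1, 0, 1, 1, 0)
  λ_3 → (1, 0, 2, 1, 2)
  λ_4 → (3, 1, 0, 2, 0)
  λ_5 → (2, 1, 1, 2, 1)
  λ_6 → (2, 1, 1, 2, 1)
  λ_7 → (6, 0, 0, 0, 0)
  λ_8 → (1, 0, 4, 0, 2)
  λ_9 → (1, 0, 1, 1, 0)
  λ_10 → (1, 0, 4, 0, 2)
  λ_11 → (2, 1, 1, 2, 1)
  λ_12 → (1, 0, 4, 0, 2)
  λ_13 → (6, 0, 0, 0, 0)
  λ_14 → (6, 0, 0, 0, 0)
  λ_15 → (3, 1, 0, 2, 0)
  λ_16 → (6, 0, 0, 0, 0)
  λ_17 → (2, 1, 1, 2, 1)
  λ_18 → (1, 0, 1, 1, 0)

These 18 weights hit 6 W_7-dot-orbits; sizes (4, 1, 2, 4, 4, 3):

[[1, 2, 9, 18], [3], [4, 15], [5, 6, 11, 17], [7, 13, 14, 16], [8, 10, 12]]


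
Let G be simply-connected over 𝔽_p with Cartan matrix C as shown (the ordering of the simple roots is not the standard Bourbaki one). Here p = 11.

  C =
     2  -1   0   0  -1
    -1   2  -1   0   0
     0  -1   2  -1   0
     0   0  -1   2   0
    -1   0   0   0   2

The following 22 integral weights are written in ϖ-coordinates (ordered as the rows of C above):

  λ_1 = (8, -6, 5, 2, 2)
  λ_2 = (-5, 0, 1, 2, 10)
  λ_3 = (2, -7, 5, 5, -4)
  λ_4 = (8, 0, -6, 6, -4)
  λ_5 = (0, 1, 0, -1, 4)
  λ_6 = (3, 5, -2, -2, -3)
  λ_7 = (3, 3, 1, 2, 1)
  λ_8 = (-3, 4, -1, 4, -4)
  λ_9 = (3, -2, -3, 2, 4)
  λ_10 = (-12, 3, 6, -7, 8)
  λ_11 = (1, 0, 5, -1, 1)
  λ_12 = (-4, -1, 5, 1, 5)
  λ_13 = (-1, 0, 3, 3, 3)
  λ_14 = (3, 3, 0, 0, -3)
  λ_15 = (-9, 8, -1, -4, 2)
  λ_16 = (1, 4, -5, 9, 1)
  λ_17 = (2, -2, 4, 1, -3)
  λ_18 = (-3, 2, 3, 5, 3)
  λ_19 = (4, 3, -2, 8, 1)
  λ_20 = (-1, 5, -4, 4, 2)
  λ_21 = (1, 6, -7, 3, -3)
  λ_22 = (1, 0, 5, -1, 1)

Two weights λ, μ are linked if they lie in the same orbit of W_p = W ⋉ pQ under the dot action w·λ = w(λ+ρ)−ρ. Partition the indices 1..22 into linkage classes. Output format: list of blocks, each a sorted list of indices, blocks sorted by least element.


Type A_5, rank 5, |W|=720; reorder rows/cols to standard.

W_11-reps of the 22 weights in Ā_11 (same 5-coord order as C):

    λ_1+ρ ↦ (2, 4, 1, 1, 2)
    λ_2+ρ ↦ (1, 2, 1, 0, 5)
    λ_3+ρ ↦ (3, 0, 0, 5, 2)
    λ_4+ρ ↦ (2, 4, 1, 1, 2)
    λ_5+ρ ↦ (1, 2, 1, 0, 5)
    λ_6+ρ ↦ (2, 4, 1, 1, 2)
    λ_7+ρ ↦ (2, 4, 1, 1, 2)
    λ_8+ρ ↦ (3, 0, 0, 5, 2)
    λ_9+ρ ↦ (1, 2, 1, 0, 5)
    λ_10+ρ ↦ (2, 1, 6, 0, 2)
    λ_11+ρ ↦ (2, 1, 6, 0, 2)
    λ_12+ρ ↦ (0, 3, 3, 2, 3)
    λ_13+ρ ↦ (0, 1, 4, 2, 2)
    λ_14+ρ ↦ (2, 4, 1, 1, 2)
    λ_15+ρ ↦ (1, 2, 1, 0, 5)
    λ_16+ρ ↦ (0, 1, 4, 2, 2)
    λ_17+ρ ↦ (0, 1, 4, 2, 2)
    λ_18+ρ ↦ (0, 1, 4, 2, 2)
    λ_19+ρ ↦ (1, 2, 1, 0, 5)
    λ_20+ρ ↦ (0, 3, 3, 2, 3)
    λ_21+ρ ↦ (0, 1, 4, 2, 2)
    λ_22+ρ ↦ (2, 1, 6, 0, 2)

The 22 indices split into 6 linkage classes (same alcove rep ⇔ same W_11-dot-orbit):

[[1, 4, 6, 7, 14], [2, 5, 9, 15, 19], [3, 8], [10, 11, 22], [12, 20], [13, 16, 17, 18, 21]]


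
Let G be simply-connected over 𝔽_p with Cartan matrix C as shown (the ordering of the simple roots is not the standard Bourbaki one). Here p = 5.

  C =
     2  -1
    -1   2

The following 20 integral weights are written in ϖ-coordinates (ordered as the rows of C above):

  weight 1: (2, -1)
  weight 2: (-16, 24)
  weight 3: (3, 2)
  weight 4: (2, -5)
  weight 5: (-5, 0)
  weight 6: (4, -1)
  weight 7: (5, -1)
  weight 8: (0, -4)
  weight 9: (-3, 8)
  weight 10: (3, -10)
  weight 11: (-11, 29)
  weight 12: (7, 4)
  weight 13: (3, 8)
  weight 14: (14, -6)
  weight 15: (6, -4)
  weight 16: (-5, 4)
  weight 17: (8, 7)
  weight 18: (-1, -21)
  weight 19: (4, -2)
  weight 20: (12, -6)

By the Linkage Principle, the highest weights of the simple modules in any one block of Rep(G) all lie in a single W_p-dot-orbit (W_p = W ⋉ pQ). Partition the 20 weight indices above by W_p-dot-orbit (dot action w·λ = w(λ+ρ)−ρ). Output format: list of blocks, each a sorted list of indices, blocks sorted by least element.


Dynkin diagram of C (from the 2 off-diagonal −1 entries): A_2.

Alcove-folded reps (p=5, 20 weights, presented ϖ-order):

  λ_1 → (3, 0);  λ_2 → (5, 0);  λ_3 → (2, 1);  λ_4 → (1, 3);  λ_5 → (1, 3);  λ_6 → (5, 0);  λ_7 → (4, 1);  λ_8 → (2, 1);  λ_9 → (2, 1);  λ_10 → (1, 0);  λ_11 → (5, 0);  λ_12 → (3, 0);  λ_13 → (1, 3);  λ_14 → (5, 0);  λ_15 → (2, 1);  λ_16 → (4, 1);  λ_17 → (2, 1);  λ_18 → (5, 0);  λ_19 → (4, 1);  λ_20 → (3, 0)

6 distinct reps among the 20 weights ⇒ 6 W_5-linkage classes:

[[1, 12, 20], [2, 6, 11, 14, 18], [3, 8, 9, 15, 17], [4, 5, 13], [7, 16, 19], [10]]


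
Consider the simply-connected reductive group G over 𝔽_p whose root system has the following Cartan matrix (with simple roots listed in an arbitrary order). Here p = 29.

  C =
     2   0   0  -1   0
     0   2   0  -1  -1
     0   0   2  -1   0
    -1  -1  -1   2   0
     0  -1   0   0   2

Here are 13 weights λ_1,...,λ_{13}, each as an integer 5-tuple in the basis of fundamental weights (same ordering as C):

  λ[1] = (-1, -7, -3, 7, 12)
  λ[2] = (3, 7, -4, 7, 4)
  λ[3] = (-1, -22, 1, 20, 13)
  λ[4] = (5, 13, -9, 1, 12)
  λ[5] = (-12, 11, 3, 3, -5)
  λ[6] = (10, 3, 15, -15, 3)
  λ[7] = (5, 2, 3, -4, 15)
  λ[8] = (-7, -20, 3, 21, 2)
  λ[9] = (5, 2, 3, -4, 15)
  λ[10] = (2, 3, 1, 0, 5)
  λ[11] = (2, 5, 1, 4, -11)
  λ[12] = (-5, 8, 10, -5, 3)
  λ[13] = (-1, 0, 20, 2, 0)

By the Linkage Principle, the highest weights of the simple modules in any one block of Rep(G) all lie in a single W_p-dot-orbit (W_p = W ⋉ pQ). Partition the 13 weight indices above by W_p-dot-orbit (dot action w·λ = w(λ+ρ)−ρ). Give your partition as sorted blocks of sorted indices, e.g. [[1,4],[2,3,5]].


C ↔ D_5 under row/col permutation; |W(D_5)| = 1920.

Folding the 13 weights λ_j+ρ into Ā_29 (reps in the given 5-coord order):

    λ_1+ρ ↦ (0, 6, 2, 0, 7)
    λ_2+ρ ↦ (4, 1, 3, 4, 4)
    λ_3+ρ ↦ (0, 6, 2, 0, 7)
    λ_4+ρ ↦ (0, 6, 2, 0, 7)
    λ_5+ρ ↦ (4, 1, 3, 4, 4)
    λ_6+ρ ↦ (3, 4, 2, 1, 6)
    λ_7+ρ ↦ (3, 0, 1, 3, 16)
    λ_8+ρ ↦ (3, 0, 1, 3, 16)
    λ_9+ρ ↦ (3, 0, 1, 3, 16)
    λ_10+ρ ↦ (3, 4, 2, 1, 6)
    λ_11+ρ ↦ (3, 4, 2, 1, 6)
    λ_12+ρ ↦ (4, 1, 3, 4, 4)
    λ_13+ρ ↦ (0, 0, 21, 3, 1)

Partition of {1..13} into 5 W_29-dot-orbits:

[[1, 3, 4], [2, 5, 12], [6, 10, 11], [7, 8, 9], [13]]


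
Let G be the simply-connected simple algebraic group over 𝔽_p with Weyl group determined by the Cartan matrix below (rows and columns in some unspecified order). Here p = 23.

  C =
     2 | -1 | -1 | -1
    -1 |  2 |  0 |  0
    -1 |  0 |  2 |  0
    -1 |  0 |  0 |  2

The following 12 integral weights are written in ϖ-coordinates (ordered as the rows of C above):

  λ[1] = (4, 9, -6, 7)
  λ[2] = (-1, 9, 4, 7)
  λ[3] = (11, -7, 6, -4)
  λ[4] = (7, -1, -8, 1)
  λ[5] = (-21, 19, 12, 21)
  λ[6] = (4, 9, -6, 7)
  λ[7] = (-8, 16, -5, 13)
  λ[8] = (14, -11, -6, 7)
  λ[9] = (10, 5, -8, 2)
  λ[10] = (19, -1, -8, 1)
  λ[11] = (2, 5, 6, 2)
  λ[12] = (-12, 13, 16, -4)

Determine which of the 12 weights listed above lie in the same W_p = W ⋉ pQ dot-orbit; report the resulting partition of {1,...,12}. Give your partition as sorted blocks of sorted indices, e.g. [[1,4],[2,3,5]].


D_4 Cartan matrix, 4 simple roots permuted; ρ=(1,1,1,1).

Folding the 12 weights λ_j+ρ into Ā_23 (reps in the given 4-coord order):

  1: (0, 10, 5, 8)
  2: (0, 10, 5, 8)
  3: (3, 6, 7, 3)
  4: (1, 0, 7, 2)
  5: (1, 0, 7, 2)
  6: (0, 10, 5, 8)
  7: (3, 6, 7, 3)
  8: (0, 10, 5, 8)
  9: (3, 6, 7, 3)
  10: (1, 0, 7, 2)
  11: (3, 6, 7, 3)
  12: (3, 0, 3, 11)

Linkage partition of the 12 weights (4 classes, p=23):

[[1, 2, 6, 8], [3, 7, 9, 11], [4, 5, 10], [12]]


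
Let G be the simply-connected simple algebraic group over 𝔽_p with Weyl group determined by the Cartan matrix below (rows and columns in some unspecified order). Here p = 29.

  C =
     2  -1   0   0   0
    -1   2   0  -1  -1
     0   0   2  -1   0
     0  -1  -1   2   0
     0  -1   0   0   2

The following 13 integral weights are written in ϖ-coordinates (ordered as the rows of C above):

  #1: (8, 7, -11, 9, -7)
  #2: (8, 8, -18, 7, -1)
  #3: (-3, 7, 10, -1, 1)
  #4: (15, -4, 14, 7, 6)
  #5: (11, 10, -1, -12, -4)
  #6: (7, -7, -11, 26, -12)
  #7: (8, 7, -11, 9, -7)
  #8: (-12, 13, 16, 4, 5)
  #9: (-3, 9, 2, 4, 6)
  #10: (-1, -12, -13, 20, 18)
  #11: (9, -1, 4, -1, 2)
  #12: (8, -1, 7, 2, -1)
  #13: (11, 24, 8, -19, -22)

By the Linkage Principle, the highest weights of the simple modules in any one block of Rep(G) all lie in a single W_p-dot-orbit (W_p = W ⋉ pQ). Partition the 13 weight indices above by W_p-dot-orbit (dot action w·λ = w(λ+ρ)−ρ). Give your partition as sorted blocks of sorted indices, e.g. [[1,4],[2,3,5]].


Root system D_5: the 5×5 matrix C matches after relabeling.

λ_j+ρ reflected into Ā_29 (⟨·,θ^∨⟩≤29); 5-tuples as given:

    λ_1 → (9, 2, 10, 0, 6)
    λ_2 → (9, 0, 8, 3, 0)
    λ_3 → (2, 6, 11, 0, 2)
    λ_4 → (2, 4, 1, 3, 7)
    λ_5 → (9, 0, 8, 3, 0)
    λ_6 → (9, 2, 10, 0, 6)
    λ_7 → (9, 2, 10, 0, 6)
    λ_8 → (2, 4, 1, 3, 7)
    λ_9 → (2, 4, 1, 3, 7)
    λ_10 → (9, 2, 10, 0, 6)
    λ_11 → (10, 0, 5, 0, 3)
    λ_12 → (9, 0, 8, 3, 0)
    λ_13 → (2, 4, 1, 3, 7)

Grouping the 13 weights by Ā_29-representative: 5 linkage classes.

[[1, 6, 7, 10], [2, 5, 12], [3], [4, 8, 9, 13], [11]]


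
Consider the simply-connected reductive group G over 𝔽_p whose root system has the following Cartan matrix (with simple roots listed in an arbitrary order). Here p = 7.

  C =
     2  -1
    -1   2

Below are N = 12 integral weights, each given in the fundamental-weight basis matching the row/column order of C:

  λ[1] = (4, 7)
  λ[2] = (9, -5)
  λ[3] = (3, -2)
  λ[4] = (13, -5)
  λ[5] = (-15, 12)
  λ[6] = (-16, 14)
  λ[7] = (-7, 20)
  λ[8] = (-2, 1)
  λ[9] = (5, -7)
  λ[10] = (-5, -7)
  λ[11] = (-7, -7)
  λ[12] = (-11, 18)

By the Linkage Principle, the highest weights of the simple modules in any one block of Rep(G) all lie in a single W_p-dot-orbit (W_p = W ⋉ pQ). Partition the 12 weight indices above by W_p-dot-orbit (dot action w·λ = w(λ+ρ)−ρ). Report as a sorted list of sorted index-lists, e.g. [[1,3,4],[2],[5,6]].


Cartan matrix: type A_2 (|W|=6); un-permuting the 2 rows.

Each λ_j+ρ reduced to Ā_7; 2-tuples below use C's row order:

  [1] (1, 1) · [2] (3, 1) · [3] (3, 1) · [4] (0, 3) · [5] (0, 6) · [6] (0, 6) · [7] (0, 6) · [8] (1, 1) · [9] (0, 6) · [10] (3, 1) · [11] (1, 1) · [12] (3, 2)

Partition of {1..12} into 5 W_7-dot-orbits:

[[1, 8, 11], [2, 3, 10], [4], [5, 6, 7, 9], [12]]


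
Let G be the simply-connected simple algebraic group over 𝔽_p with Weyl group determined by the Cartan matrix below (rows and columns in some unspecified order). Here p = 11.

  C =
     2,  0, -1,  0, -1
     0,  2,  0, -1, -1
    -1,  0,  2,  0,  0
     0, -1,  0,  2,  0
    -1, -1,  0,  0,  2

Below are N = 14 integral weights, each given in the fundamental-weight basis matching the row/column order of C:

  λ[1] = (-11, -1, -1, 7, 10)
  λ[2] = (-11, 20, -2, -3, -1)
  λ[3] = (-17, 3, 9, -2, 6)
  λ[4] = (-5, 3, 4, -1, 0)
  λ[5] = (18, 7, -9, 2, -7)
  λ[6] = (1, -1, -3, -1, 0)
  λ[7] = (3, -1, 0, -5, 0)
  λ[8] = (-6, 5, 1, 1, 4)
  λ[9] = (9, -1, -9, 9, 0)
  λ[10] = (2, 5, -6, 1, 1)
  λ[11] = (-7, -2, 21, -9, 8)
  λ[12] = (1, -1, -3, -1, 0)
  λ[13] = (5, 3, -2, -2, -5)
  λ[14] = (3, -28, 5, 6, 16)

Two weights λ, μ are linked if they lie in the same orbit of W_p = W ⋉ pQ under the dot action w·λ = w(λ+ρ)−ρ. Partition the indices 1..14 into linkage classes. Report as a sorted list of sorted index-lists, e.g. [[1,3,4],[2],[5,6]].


Root system A_5: the 5×5 matrix C matches after relabeling.

Folding the 14 weights λ_j+ρ into Ā_11 (reps in the given 5-coord order):

  [1] (0, 0, 2, 0, 1);  [2] (0, 0, 2, 0, 1);  [3] (1, 1, 1, 0, 3);  [4] (1, 1, 1, 0, 3);  [5] (2, 6, 1, 0, 0);  [6] (0, 0, 2, 0, 1);  [7] (1, 1, 1, 0, 3);  [8] (2, 6, 1, 0, 0);  [9] (0, 0, 2, 0, 1);  [10] (2, 6, 1, 0, 0);  [11] (2, 6, 1, 0, 0);  [12] (0, 0, 2, 0, 1);  [13] (1, 1, 1, 0, 3);  [14] (1, 1, 1, 0, 3)

These 14 weights hit 3 W_11-dot-orbits; sizes (5, 5, 4):

[[1, 2, 6, 9, 12], [3, 4, 7, 13, 14], [5, 8, 10, 11]]


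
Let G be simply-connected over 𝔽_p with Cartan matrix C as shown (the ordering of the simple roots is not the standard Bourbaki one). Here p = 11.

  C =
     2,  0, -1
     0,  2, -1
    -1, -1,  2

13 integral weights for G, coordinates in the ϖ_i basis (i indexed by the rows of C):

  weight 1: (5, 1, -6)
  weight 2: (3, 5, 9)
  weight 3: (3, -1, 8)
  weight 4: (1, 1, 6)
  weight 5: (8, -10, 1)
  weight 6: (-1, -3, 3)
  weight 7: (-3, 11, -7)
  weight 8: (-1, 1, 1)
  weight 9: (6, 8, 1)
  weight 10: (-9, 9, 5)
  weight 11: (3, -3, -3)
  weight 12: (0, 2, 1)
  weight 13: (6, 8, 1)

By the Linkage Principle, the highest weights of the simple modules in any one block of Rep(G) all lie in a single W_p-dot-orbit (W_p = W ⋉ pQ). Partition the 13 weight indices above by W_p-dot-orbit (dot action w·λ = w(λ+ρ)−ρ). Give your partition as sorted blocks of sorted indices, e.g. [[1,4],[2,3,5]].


A_3 Cartan matrix, 3 simple roots permuted; ρ=(1,1,1).

Each λ_j+ρ reduced to Ā_11; 3-tuples below use C's row order:

  λ_1+ρ ↦ (1, 3, 2);  λ_2+ρ ↦ (5, 3, 2);  λ_3+ρ ↦ (2, 2, 7);  λ_4+ρ ↦ (2, 2, 7);  λ_5+ρ ↦ (2, 2, 7);  λ_6+ρ ↦ (0, 2, 2);  λ_7+ρ ↦ (5, 3, 2);  λ_8+ρ ↦ (0, 2, 2);  λ_9+ρ ↦ (0, 2, 2);  λ_10+ρ ↦ (1, 3, 2);  λ_11+ρ ↦ (0, 2, 2);  λ_12+ρ ↦ (1, 3, 2);  λ_13+ρ ↦ (0, 2, 2)

4 distinct reps among the 13 weights ⇒ 4 W_11-linkage classes:

[[1, 10, 12], [2, 7], [3, 4, 5], [6, 8, 9, 11, 13]]


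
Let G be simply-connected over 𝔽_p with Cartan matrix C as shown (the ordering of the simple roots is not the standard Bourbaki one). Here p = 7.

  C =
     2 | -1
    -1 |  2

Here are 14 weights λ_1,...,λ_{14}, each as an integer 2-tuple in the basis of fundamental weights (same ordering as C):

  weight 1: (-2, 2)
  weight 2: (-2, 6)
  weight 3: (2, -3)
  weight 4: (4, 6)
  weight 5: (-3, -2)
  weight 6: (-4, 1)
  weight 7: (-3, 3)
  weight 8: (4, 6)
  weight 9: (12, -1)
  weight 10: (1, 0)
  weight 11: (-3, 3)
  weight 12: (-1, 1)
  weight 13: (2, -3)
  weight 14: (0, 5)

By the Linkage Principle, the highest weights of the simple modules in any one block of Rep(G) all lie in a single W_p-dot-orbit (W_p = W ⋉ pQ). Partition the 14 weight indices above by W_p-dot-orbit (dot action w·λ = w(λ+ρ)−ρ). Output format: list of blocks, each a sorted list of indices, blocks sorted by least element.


Cartan matrix: type A_2 (|W|=6); un-permuting the 2 rows.

Each λ_j+ρ reduced to Ā_7; 2-tuples below use C's row order:

  λ_1+ρ ↦ (1, 2) · λ_2+ρ ↦ (1, 6) · λ_3+ρ ↦ (1, 2) · λ_4+ρ ↦ (0, 2) · λ_5+ρ ↦ (1, 2) · λ_6+ρ ↦ (2, 1) · λ_7+ρ ↦ (2, 2) · λ_8+ρ ↦ (0, 2) · λ_9+ρ ↦ (1, 6) · λ_10+ρ ↦ (2, 1) · λ_11+ρ ↦ (2, 2) · λ_12+ρ ↦ (0, 2) · λ_13+ρ ↦ (1, 2) · λ_14+ρ ↦ (1, 6)

5 distinct reps among the 14 weights ⇒ 5 W_7-linkage classes:

[[1, 3, 5, 13], [2, 9, 14], [4, 8, 12], [6, 10], [7, 11]]


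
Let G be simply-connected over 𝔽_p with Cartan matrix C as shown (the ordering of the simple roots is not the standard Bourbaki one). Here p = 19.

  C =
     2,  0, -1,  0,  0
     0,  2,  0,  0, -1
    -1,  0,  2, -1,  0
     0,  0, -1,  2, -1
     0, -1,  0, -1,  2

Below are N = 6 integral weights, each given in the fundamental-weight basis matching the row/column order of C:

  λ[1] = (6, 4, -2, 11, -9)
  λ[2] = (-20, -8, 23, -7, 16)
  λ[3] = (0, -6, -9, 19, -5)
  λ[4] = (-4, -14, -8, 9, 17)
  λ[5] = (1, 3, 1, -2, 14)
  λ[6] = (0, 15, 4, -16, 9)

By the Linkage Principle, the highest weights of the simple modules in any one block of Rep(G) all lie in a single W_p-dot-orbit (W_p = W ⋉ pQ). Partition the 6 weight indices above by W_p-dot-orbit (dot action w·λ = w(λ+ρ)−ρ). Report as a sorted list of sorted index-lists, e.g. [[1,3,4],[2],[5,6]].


A_5 Cartan matrix, 5 simple roots permuted; ρ=(1,1,1,1,1).

Ā_19 reps of the 6 weights (A_5, coords as presented):

    λ_1+ρ ↦ (6, 3, 1, 3, 5)
    λ_2+ρ ↦ (2, 4, 1, 0, 5)
    λ_3+ρ ↦ (6, 3, 1, 3, 5)
    λ_4+ρ ↦ (2, 4, 1, 0, 5)
    λ_5+ρ ↦ (1, 1, 0, 1, 14)
    λ_6+ρ ↦ (2, 4, 1, 0, 5)

Linkage partition of the 6 weights (3 classes, p=19):

[[1, 3], [2, 4, 6], [5]]


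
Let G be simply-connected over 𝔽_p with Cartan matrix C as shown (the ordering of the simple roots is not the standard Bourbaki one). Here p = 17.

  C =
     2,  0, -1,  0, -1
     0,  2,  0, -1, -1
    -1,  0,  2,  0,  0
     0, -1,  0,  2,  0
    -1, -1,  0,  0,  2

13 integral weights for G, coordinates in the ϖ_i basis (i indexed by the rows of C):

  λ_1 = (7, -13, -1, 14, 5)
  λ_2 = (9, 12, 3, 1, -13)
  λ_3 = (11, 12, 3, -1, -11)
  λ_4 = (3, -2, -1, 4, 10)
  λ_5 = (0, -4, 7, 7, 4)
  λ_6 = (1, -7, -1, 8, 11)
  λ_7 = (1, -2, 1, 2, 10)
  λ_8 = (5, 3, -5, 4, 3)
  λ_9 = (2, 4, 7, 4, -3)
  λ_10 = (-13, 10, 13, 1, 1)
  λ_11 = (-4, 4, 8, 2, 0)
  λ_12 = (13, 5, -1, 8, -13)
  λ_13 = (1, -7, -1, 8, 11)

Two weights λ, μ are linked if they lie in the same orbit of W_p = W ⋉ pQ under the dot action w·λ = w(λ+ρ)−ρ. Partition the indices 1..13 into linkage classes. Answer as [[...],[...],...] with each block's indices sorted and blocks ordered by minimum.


Dynkin diagram of C (from the 8 off-diagonal −1 entries): A_5.

λ_j+ρ reflected into Ā_17 (⟨·,θ^∨⟩≤17); 5-tuples as given:

  1: (2, 6, 0, 3, 6);  2: (2, 1, 2, 2, 10);  3: (2, 1, 2, 2, 10);  4: (2, 1, 2, 2, 10);  5: (1, 3, 6, 3, 2);  6: (2, 6, 0, 3, 6);  7: (2, 1, 2, 2, 10);  8: (2, 4, 2, 3, 4);  9: (1, 3, 6, 3, 2);  10: (2, 1, 2, 2, 10);  11: (1, 3, 6, 3, 2);  12: (2, 6, 0, 3, 6);  13: (2, 6, 0, 3, 6)

4 distinct reps among the 13 weights ⇒ 4 W_17-linkage classes:

[[1, 6, 12, 13], [2, 3, 4, 7, 10], [5, 9, 11], [8]]


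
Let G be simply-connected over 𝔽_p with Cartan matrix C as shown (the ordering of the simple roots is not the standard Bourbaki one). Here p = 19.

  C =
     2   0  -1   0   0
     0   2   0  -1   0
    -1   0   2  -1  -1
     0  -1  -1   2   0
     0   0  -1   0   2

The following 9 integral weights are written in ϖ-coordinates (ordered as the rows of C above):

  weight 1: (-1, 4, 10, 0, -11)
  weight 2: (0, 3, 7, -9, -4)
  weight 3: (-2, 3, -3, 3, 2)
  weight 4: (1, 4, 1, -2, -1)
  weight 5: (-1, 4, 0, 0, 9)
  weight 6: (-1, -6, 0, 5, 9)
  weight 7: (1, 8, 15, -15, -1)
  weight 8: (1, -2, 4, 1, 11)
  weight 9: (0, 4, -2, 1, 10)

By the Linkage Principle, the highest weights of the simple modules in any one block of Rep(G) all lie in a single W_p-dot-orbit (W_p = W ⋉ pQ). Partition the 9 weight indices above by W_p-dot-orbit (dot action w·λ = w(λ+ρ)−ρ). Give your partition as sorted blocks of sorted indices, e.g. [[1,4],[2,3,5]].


Root system D_5: the 5×5 matrix C matches after relabeling.

Alcove-folded reps (p=19, 9 weights, presented ϖ-order):

  λ_1 → (0, 5, 1, 1, 10) · λ_2 → (2, 4, 1, 1, 0) · λ_3 → (2, 4, 1, 1, 0) · λ_4 → (2, 4, 1, 1, 0) · λ_5 → (0, 5, 1, 1, 10) · λ_6 → (0, 5, 1, 1, 10) · λ_7 → (2, 4, 1, 1, 0) · λ_8 → (0, 5, 1, 1, 10) · λ_9 → (0, 5, 1, 1, 10)

Linkage partition of the 9 weights (2 classes, p=19):

[[1, 5, 6, 8, 9], [2, 3, 4, 7]]


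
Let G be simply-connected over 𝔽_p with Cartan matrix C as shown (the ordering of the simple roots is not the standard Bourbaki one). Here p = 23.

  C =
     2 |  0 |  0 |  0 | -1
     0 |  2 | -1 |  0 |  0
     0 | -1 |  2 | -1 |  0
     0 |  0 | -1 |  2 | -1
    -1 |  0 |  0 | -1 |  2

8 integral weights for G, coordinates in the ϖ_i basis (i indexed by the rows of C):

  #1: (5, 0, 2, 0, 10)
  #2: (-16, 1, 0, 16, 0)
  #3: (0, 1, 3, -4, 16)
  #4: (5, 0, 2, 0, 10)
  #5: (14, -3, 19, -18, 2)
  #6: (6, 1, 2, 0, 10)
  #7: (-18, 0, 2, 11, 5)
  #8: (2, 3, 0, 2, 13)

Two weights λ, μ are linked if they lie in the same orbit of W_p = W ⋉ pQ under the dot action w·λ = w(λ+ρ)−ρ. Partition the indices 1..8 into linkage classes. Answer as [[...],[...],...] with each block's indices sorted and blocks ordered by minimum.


Root system A_5: the 5×5 matrix C matches after relabeling.

Each λ_j+ρ reduced to Ā_23; 5-tuples below use C's row order:

  λ_1 → (6, 1, 3, 1, 11) · λ_2 → (1, 2, 1, 3, 14) · λ_3 → (1, 2, 1, 3, 14) · λ_4 → (6, 1, 3, 1, 11) · λ_5 → (1, 2, 1, 3, 14) · λ_6 → (6, 1, 3, 1, 11) · λ_7 → (6, 1, 3, 1, 11) · λ_8 → (1, 2, 1, 3, 14)

2 distinct reps among the 8 weights ⇒ 2 W_23-linkage classes:

[[1, 4, 6, 7], [2, 3, 5, 8]]


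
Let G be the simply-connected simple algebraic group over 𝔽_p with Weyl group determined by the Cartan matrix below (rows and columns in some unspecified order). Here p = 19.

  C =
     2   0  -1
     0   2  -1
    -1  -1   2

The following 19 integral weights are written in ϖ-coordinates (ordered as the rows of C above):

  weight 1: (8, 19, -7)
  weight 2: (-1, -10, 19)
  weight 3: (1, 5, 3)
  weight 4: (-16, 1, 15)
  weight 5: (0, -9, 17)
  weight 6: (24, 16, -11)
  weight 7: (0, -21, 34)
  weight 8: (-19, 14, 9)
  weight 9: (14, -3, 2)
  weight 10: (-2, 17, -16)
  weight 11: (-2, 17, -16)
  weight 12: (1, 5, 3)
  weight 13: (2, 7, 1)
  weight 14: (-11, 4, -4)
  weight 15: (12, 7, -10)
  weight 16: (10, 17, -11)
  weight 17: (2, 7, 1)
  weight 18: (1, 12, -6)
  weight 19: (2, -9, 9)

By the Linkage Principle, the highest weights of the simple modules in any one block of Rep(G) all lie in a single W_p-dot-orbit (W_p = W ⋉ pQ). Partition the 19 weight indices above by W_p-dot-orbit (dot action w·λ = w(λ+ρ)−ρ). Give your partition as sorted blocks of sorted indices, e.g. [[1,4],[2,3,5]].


Cartan matrix: type A_3 (|W|=24); un-permuting the 3 rows.

Folding the 19 weights λ_j+ρ into Ā_19 (reps in the given 3-coord order):

  λ_1+ρ ↦ (1, 10, 5)
  λ_2+ρ ↦ (1, 8, 10)
  λ_3+ρ ↦ (2, 6, 4)
  λ_4+ρ ↦ (15, 2, 1)
  λ_5+ρ ↦ (1, 8, 10)
  λ_6+ρ ↦ (2, 6, 4)
  λ_7+ρ ↦ (15, 2, 1)
  λ_8+ρ ↦ (4, 1, 8)
  λ_9+ρ ↦ (15, 2, 1)
  λ_10+ρ ↦ (15, 2, 1)
  λ_11+ρ ↦ (15, 2, 1)
  λ_12+ρ ↦ (2, 6, 4)
  λ_13+ρ ↦ (3, 8, 2)
  λ_14+ρ ↦ (3, 8, 2)
  λ_15+ρ ↦ (4, 1, 8)
  λ_16+ρ ↦ (1, 8, 10)
  λ_17+ρ ↦ (3, 8, 2)
  λ_18+ρ ↦ (3, 8, 2)
  λ_19+ρ ↦ (3, 8, 2)

Linkage partition of the 19 weights (6 classes, p=19):

[[1], [2, 5, 16], [3, 6, 12], [4, 7, 9, 10, 11], [8, 15], [13, 14, 17, 18, 19]]


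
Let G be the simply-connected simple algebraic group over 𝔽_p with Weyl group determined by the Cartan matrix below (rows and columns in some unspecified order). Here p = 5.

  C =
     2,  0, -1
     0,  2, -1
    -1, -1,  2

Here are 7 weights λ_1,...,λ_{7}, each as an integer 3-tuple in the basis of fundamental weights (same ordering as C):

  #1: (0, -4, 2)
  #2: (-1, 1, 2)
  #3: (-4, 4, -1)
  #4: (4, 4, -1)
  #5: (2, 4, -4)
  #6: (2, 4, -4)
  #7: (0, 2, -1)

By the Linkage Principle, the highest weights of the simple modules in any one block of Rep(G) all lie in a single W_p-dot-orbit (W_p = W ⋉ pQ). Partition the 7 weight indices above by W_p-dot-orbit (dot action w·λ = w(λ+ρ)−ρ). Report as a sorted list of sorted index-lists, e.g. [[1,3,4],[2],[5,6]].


Dynkin diagram of C (from the 4 off-diagonal −1 entries): A_3.

W_5-reps of the 7 weights in Ā_5 (same 3-coord order as C):

  λ_1+ρ ↦ (1, 3, 0) · λ_2+ρ ↦ (0, 2, 3) · λ_3+ρ ↦ (0, 2, 3) · λ_4+ρ ↦ (0, 0, 0) · λ_5+ρ ↦ (0, 2, 3) · λ_6+ρ ↦ (0, 2, 3) · λ_7+ρ ↦ (1, 3, 0)

The 7 indices split into 3 linkage classes (same alcove rep ⇔ same W_5-dot-orbit):

[[1, 7], [2, 3, 5, 6], [4]]


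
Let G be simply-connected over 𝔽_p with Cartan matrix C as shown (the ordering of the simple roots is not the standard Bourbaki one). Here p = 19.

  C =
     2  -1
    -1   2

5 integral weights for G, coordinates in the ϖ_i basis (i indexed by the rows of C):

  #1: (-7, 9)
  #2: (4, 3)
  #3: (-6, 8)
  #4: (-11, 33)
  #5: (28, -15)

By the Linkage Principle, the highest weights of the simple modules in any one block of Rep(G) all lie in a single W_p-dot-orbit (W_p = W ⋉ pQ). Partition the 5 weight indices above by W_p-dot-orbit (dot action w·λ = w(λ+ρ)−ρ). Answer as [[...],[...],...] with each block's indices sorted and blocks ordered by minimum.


Cartan matrix: type A_2 (|W|=6); un-permuting the 2 rows.

Each λ_j+ρ reduced to Ā_19; 2-tuples below use C's row order:

  [1] (6, 4);  [2] (5, 4);  [3] (5, 4);  [4] (5, 4);  [5] (5, 4)

These 5 weights hit 2 W_19-dot-orbits; sizes (1, 4):

[[1], [2, 3, 4, 5]]


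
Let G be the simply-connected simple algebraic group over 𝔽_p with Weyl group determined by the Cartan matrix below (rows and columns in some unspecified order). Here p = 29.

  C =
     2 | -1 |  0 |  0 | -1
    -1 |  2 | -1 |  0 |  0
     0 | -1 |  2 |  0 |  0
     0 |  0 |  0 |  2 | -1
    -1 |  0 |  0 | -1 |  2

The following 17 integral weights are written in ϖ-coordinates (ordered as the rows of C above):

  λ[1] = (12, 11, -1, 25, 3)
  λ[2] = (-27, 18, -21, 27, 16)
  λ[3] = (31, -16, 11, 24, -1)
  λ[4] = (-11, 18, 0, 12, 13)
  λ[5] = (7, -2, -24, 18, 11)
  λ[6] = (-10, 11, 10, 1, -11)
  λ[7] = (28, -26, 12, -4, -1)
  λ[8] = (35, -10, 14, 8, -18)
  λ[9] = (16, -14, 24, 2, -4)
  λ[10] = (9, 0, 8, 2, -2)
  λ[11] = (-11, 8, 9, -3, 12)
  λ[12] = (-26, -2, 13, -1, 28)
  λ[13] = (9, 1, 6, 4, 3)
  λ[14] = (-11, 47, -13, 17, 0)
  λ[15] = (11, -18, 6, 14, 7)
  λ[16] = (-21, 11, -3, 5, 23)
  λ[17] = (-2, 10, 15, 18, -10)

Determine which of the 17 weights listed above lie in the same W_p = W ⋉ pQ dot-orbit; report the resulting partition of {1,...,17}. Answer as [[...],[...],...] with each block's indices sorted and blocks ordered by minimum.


Cartan matrix: type A_5 (|W|=720); un-permuting the 5 rows.

λ_j+ρ reflected into Ā_29 (⟨·,θ^∨⟩≤29); 5-tuples as given:

  1: (1, 13, 12, 0, 3)
  2: (9, 1, 9, 2, 1)
  3: (1, 13, 12, 0, 3)
  4: (10, 2, 7, 5, 4)
  5: (10, 2, 7, 5, 4)
  6: (5, 2, 4, 9, 3)
  7: (1, 13, 12, 0, 3)
  8: (10, 2, 7, 5, 4)
  9: (1, 13, 12, 0, 3)
  10: (9, 1, 9, 2, 1)
  11: (9, 1, 9, 2, 1)
  12: (1, 13, 12, 0, 3)
  13: (10, 2, 7, 5, 4)
  14: (9, 1, 9, 2, 1)
  15: (5, 2, 4, 9, 3)
  16: (10, 2, 7, 5, 4)
  17: (9, 1, 9, 2, 1)

These 17 weights hit 4 W_29-dot-orbits; sizes (5, 5, 5, 2):

[[1, 3, 7, 9, 12], [2, 10, 11, 14, 17], [4, 5, 8, 13, 16], [6, 15]]


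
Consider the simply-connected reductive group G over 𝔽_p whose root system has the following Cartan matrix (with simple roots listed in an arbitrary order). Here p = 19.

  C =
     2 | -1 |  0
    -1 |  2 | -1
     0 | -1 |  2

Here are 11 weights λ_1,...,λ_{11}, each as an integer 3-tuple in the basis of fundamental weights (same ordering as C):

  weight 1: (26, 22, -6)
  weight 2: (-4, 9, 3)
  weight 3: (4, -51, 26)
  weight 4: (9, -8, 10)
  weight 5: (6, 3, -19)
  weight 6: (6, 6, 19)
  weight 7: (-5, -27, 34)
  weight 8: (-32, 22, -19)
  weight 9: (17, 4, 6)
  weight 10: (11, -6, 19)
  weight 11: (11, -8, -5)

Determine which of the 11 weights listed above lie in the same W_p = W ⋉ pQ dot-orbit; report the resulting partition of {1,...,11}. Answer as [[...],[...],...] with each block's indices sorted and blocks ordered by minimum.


Type A_3, rank 3, |W|=24; reorder rows/cols to standard.

Ā_19 reps of the 11 weights (A_3, coords as presented):

  λ_1 → (1, 4, 7)
  λ_2 → (3, 7, 4)
  λ_3 → (1, 4, 7)
  λ_4 → (3, 7, 4)
  λ_5 → (7, 7, 4)
  λ_6 → (7, 1, 4)
  λ_7 → (3, 7, 4)
  λ_8 → (7, 7, 4)
  λ_9 → (7, 1, 4)
  λ_10 → (1, 4, 7)
  λ_11 → (1, 4, 7)

Partition of {1..11} into 4 W_19-dot-orbits:

[[1, 3, 10, 11], [2, 4, 7], [5, 8], [6, 9]]


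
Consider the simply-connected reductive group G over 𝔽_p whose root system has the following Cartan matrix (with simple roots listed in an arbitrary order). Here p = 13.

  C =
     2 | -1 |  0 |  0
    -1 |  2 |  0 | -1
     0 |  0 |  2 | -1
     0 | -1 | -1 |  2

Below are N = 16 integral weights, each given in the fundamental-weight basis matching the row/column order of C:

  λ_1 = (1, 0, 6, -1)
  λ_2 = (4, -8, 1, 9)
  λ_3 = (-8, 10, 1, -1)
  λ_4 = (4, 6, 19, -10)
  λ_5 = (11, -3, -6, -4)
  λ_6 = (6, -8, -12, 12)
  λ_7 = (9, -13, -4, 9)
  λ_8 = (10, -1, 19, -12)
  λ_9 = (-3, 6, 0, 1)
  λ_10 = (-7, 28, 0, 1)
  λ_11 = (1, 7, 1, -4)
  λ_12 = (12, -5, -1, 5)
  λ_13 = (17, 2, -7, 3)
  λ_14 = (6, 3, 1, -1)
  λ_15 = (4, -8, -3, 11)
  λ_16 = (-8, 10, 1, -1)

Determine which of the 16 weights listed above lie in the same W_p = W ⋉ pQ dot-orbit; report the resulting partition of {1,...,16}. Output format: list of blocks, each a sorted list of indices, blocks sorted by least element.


Type A_4, rank 4, |W|=120; reorder rows/cols to standard.

Alcove-folded reps (p=13, 16 weights, presented ϖ-order):

  λ_1 → (2, 1, 7, 0);  λ_2 → (2, 5, 2, 3);  λ_3 → (7, 4, 2, 0);  λ_4 → (2, 5, 1, 2);  λ_5 → (2, 5, 2, 3);  λ_6 → (0, 2, 6, 5);  λ_7 → (2, 5, 2, 3);  λ_8 → (7, 4, 2, 0);  λ_9 → (2, 5, 1, 2);  λ_10 → (2, 1, 7, 0);  λ_11 → (2, 5, 1, 2);  λ_12 → (7, 4, 2, 0);  λ_13 → (1, 5, 2, 1);  λ_14 → (7, 4, 2, 0);  λ_15 → (2, 5, 2, 3);  λ_16 → (7, 4, 2, 0)

The 16 indices split into 6 linkage classes (same alcove rep ⇔ same W_13-dot-orbit):

[[1, 10], [2, 5, 7, 15], [3, 8, 12, 14, 16], [4, 9, 11], [6], [13]]


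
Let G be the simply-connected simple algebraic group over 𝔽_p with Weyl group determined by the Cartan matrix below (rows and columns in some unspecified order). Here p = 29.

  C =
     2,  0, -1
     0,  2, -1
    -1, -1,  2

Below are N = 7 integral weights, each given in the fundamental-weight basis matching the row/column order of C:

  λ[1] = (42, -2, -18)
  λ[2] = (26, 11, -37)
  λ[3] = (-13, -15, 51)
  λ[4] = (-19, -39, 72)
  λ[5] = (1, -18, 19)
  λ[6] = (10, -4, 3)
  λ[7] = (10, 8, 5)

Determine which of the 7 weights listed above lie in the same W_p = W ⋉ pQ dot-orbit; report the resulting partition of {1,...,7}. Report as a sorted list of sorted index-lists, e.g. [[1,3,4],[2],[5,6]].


Root system A_3: the 3×3 matrix C matches after relabeling.

Folding the 7 weights λ_j+ρ into Ā_29 (reps in the given 3-coord order):

  [1] (11, 3, 1) · [2] (2, 17, 3) · [3] (11, 9, 6) · [4] (11, 9, 6) · [5] (2, 17, 3) · [6] (11, 3, 1) · [7] (11, 9, 6)

Grouping the 7 weights by Ā_29-representative: 3 linkage classes.

[[1, 6], [2, 5], [3, 4, 7]]


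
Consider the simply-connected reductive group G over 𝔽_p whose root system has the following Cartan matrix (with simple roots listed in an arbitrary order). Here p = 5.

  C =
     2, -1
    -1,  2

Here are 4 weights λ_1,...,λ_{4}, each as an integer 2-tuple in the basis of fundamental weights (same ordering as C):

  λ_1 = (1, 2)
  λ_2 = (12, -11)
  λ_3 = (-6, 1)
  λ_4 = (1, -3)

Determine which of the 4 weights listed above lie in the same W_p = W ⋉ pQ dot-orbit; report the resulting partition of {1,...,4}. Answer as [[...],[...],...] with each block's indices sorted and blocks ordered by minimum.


C ↔ A_2 under row/col permutation; |W(A_2)| = 6.

W_5-reps of the 4 weights in Ā_5 (same 2-coord order as C):

    1: (2, 3)
    2: (2, 3)
    3: (2, 3)
    4: (0, 2)

Grouping the 4 weights by Ā_5-representative: 2 linkage classes.

[[1, 2, 3], [4]]


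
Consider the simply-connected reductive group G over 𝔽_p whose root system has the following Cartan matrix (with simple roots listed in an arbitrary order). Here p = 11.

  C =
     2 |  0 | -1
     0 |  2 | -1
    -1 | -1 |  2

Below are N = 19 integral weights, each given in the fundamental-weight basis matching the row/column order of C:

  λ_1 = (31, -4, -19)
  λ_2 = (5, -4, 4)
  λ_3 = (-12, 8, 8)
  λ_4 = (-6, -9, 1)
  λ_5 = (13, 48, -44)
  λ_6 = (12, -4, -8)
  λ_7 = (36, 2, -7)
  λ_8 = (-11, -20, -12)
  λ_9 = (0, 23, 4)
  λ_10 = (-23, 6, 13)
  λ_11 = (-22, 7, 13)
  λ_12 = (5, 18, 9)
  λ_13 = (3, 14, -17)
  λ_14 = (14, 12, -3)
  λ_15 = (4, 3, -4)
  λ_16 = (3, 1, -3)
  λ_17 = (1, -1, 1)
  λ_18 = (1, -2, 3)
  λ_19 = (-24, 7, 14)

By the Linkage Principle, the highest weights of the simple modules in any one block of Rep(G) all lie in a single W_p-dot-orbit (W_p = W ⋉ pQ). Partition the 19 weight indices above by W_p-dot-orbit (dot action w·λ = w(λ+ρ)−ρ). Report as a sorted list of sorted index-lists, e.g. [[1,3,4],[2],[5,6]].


Dynkin diagram of C (from the 4 off-diagonal −1 entries): A_3.

Alcove-folded reps (p=11, 19 weights, presented ϖ-order):

    λ_1+ρ ↦ (0, 7, 3)
    λ_2+ρ ↦ (6, 3, 2)
    λ_3+ρ ↦ (2, 0, 2)
    λ_4+ρ ↦ (6, 3, 2)
    λ_5+ρ ↦ (2, 1, 3)
    λ_6+ρ ↦ (1, 5, 3)
    λ_7+ρ ↦ (1, 5, 3)
    λ_8+ρ ↦ (0, 7, 3)
    λ_9+ρ ↦ (2, 1, 3)
    λ_10+ρ ↦ (0, 7, 3)
    λ_11+ρ ↦ (0, 7, 3)
    λ_12+ρ ↦ (2, 1, 3)
    λ_13+ρ ↦ (6, 3, 1)
    λ_14+ρ ↦ (2, 0, 2)
    λ_15+ρ ↦ (2, 1, 3)
    λ_16+ρ ↦ (2, 0, 2)
    λ_17+ρ ↦ (2, 0, 2)
    λ_18+ρ ↦ (2, 1, 3)
    λ_19+ρ ↦ (0, 7, 3)

6 distinct reps among the 19 weights ⇒ 6 W_11-linkage classes:

[[1, 8, 10, 11, 19], [2, 4], [3, 14, 16, 17], [5, 9, 12, 15, 18], [6, 7], [13]]


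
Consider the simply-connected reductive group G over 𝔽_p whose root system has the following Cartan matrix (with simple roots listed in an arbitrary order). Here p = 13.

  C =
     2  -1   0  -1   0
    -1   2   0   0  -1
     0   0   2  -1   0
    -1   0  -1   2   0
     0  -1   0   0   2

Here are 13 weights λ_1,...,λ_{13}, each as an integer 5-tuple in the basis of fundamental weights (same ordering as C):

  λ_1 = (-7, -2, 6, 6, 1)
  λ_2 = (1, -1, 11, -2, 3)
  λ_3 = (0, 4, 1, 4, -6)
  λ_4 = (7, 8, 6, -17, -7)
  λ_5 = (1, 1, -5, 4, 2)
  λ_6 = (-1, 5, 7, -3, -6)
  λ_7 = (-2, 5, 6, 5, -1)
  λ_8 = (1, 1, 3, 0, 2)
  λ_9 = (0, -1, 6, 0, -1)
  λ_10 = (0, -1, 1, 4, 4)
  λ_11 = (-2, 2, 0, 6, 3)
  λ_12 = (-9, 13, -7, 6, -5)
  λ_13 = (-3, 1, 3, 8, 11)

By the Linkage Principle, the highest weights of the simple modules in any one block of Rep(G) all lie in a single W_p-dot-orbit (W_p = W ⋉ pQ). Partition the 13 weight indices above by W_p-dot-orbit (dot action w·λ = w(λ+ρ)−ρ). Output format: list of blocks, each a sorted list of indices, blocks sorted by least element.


C ↔ A_5 under row/col permutation; |W(A_5)| = 720.

Alcove-folded reps (p=13, 13 weights, presented ϖ-order):

    λ_1+ρ ↦ (1, 1, 6, 0, 4)
    λ_2+ρ ↦ (1, 0, 7, 1, 0)
    λ_3+ρ ↦ (1, 0, 2, 5, 5)
    λ_4+ρ ↦ (2, 2, 4, 1, 3)
    λ_5+ρ ↦ (2, 2, 4, 1, 3)
    λ_6+ρ ↦ (1, 1, 6, 0, 4)
    λ_7+ρ ↦ (1, 0, 2, 5, 5)
    λ_8+ρ ↦ (2, 2, 4, 1, 3)
    λ_9+ρ ↦ (1, 0, 7, 1, 0)
    λ_10+ρ ↦ (1, 0, 2, 5, 5)
    λ_11+ρ ↦ (1, 2, 0, 6, 3)
    λ_12+ρ ↦ (1, 2, 0, 6, 3)
    λ_13+ρ ↦ (1, 0, 7, 1, 0)

The 13 indices split into 5 linkage classes (same alcove rep ⇔ same W_13-dot-orbit):

[[1, 6], [2, 9, 13], [3, 7, 10], [4, 5, 8], [11, 12]]
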